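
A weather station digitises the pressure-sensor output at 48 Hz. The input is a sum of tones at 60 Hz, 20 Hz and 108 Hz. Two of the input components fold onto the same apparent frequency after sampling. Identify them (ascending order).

fs/2 = 24 Hz.
60 Hz mod fs = 12 Hz.
12 Hz ≤ fs/2 = 24 Hz, appears at 12 Hz.
20 Hz ≤ fs/2 = 24 Hz, passes unchanged.
108 Hz mod fs = 12 Hz.
12 Hz ≤ fs/2 = 24 Hz, appears at 12 Hz.
60 Hz and 108 Hz both map to 12 Hz.

60 Hz, 108 Hz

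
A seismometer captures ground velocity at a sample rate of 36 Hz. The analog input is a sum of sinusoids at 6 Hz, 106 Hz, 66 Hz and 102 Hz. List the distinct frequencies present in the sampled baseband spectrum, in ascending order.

2 Hz, 6 Hz

fs/2 = 18 Hz.
6 Hz ≤ fs/2 = 18 Hz, passes unchanged.
106 Hz mod fs = 34 Hz.
34 Hz > fs/2 = 18 Hz, folds to fs − 34 Hz = 2 Hz.
66 Hz mod fs = 30 Hz.
30 Hz > fs/2 = 18 Hz, folds to fs − 30 Hz = 6 Hz.
102 Hz mod fs = 30 Hz.
30 Hz > fs/2 = 18 Hz, folds to fs − 30 Hz = 6 Hz.
Distinct values: {2 Hz, 6 Hz}.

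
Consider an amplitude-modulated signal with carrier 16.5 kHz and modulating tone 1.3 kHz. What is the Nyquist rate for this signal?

35.6 kHz

AM sidebands sit at fc ± fm = 15.2 kHz and 17.8 kHz.
Highest-frequency component: 17.8 kHz.
Nyquist rate = 2 × 17.8 kHz = 35.6 kHz.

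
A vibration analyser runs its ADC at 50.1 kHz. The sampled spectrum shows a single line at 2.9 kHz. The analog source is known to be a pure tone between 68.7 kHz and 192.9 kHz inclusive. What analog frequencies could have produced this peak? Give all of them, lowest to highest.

Frequencies that alias to 2.9 kHz are k·fs ± 2.9 kHz for integer k ≥ 0.
k=0: 2.9 kHz.
k=1: 47.2 kHz, 53 kHz.
k=2: 97.3 kHz, 103.1 kHz.
k=3: 147.4 kHz, 153.2 kHz.
k=4: 197.5 kHz, 203.3 kHz.
Within [68.7 kHz, 192.9 kHz]: 97.3 kHz, 103.1 kHz, 147.4 kHz, 153.2 kHz.

97.3 kHz, 103.1 kHz, 147.4 kHz, 153.2 kHz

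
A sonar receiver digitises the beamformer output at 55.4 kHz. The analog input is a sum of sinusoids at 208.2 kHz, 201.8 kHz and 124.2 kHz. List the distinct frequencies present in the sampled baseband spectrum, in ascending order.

fs/2 = 27.7 kHz.
208.2 kHz mod fs = 42 kHz.
42 kHz > fs/2 = 27.7 kHz, folds to fs − 42 kHz = 13.4 kHz.
201.8 kHz mod fs = 35.6 kHz.
35.6 kHz > fs/2 = 27.7 kHz, folds to fs − 35.6 kHz = 19.8 kHz.
124.2 kHz mod fs = 13.4 kHz.
13.4 kHz ≤ fs/2 = 27.7 kHz, appears at 13.4 kHz.
Distinct values: {13.4 kHz, 19.8 kHz}.

13.4 kHz, 19.8 kHz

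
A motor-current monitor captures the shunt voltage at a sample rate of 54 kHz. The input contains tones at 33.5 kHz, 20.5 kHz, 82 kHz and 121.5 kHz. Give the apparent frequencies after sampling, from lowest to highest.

fs/2 = 27 kHz.
33.5 kHz > fs/2 = 27 kHz, folds to fs − 33.5 kHz = 20.5 kHz.
20.5 kHz ≤ fs/2 = 27 kHz, passes unchanged.
82 kHz mod fs = 28 kHz.
28 kHz > fs/2 = 27 kHz, folds to fs − 28 kHz = 26 kHz.
121.5 kHz mod fs = 13.5 kHz.
13.5 kHz ≤ fs/2 = 27 kHz, appears at 13.5 kHz.
Distinct values: {13.5 kHz, 20.5 kHz, 26 kHz}.

13.5 kHz, 20.5 kHz, 26 kHz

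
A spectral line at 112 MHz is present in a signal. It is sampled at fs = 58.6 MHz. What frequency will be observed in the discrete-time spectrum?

112 MHz mod fs = 53.4 MHz.
53.4 MHz > fs/2 = 29.3 MHz, folds to fs − 53.4 MHz = 5.2 MHz.

5.2 MHz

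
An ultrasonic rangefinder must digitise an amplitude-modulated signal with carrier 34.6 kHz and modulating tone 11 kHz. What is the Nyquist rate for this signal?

91.2 kHz

AM sidebands sit at fc ± fm = 23.6 kHz and 45.6 kHz.
Highest-frequency component: 45.6 kHz.
Nyquist rate = 2 × 45.6 kHz = 91.2 kHz.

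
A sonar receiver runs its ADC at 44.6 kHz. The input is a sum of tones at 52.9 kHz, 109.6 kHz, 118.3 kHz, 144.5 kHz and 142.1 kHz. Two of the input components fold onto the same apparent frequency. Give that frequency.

8.3 kHz

fs/2 = 22.3 kHz.
52.9 kHz mod fs = 8.3 kHz.
8.3 kHz ≤ fs/2 = 22.3 kHz, appears at 8.3 kHz.
109.6 kHz mod fs = 20.4 kHz.
20.4 kHz ≤ fs/2 = 22.3 kHz, appears at 20.4 kHz.
118.3 kHz mod fs = 29.1 kHz.
29.1 kHz > fs/2 = 22.3 kHz, folds to fs − 29.1 kHz = 15.5 kHz.
144.5 kHz mod fs = 10.7 kHz.
10.7 kHz ≤ fs/2 = 22.3 kHz, appears at 10.7 kHz.
142.1 kHz mod fs = 8.3 kHz.
8.3 kHz ≤ fs/2 = 22.3 kHz, appears at 8.3 kHz.
52.9 kHz and 142.1 kHz both map to 8.3 kHz.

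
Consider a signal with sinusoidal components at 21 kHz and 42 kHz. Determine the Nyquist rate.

Highest-frequency component: 42 kHz.
Nyquist rate = 2 × 42 kHz = 84 kHz.

84 kHz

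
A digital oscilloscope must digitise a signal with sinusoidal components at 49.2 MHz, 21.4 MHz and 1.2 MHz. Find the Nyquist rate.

98.4 MHz

Highest-frequency component: 49.2 MHz.
Nyquist rate = 2 × 49.2 MHz = 98.4 MHz.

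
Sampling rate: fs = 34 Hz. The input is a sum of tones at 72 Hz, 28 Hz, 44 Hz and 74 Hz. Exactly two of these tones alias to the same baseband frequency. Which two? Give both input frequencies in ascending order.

28 Hz, 74 Hz

fs/2 = 17 Hz.
72 Hz mod fs = 4 Hz.
4 Hz ≤ fs/2 = 17 Hz, appears at 4 Hz.
28 Hz > fs/2 = 17 Hz, folds to fs − 28 Hz = 6 Hz.
44 Hz mod fs = 10 Hz.
10 Hz ≤ fs/2 = 17 Hz, appears at 10 Hz.
74 Hz mod fs = 6 Hz.
6 Hz ≤ fs/2 = 17 Hz, appears at 6 Hz.
28 Hz and 74 Hz both map to 6 Hz.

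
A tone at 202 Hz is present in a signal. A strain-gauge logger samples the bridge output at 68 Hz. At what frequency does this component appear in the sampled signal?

2 Hz

202 Hz mod fs = 66 Hz.
66 Hz > fs/2 = 34 Hz, folds to fs − 66 Hz = 2 Hz.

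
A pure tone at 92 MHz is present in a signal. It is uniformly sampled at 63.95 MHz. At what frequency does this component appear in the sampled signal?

92 MHz mod fs = 28.05 MHz.
28.05 MHz ≤ fs/2 = 31.975 MHz, appears at 28.05 MHz.

28.05 MHz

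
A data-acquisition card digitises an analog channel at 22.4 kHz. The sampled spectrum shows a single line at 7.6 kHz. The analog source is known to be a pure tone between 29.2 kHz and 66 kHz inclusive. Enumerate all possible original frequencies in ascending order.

Frequencies that alias to 7.6 kHz are k·fs ± 7.6 kHz for integer k ≥ 0.
k=0: 7.6 kHz.
k=1: 14.8 kHz, 30 kHz.
k=2: 37.2 kHz, 52.4 kHz.
k=3: 59.6 kHz, 74.8 kHz.
k=4: 82 kHz, 97.2 kHz.
Within [29.2 kHz, 66 kHz]: 30 kHz, 37.2 kHz, 52.4 kHz, 59.6 kHz.

30 kHz, 37.2 kHz, 52.4 kHz, 59.6 kHz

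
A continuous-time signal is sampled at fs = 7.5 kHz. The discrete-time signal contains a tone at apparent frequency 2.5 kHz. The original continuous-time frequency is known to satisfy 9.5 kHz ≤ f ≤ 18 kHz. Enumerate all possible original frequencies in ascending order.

Frequencies that alias to 2.5 kHz are k·fs ± 2.5 kHz for integer k ≥ 0.
k=0: 2.5 kHz.
k=1: 5 kHz, 10 kHz.
k=2: 12.5 kHz, 17.5 kHz.
k=3: 20 kHz, 25 kHz.
Within [9.5 kHz, 18 kHz]: 10 kHz, 12.5 kHz, 17.5 kHz.

10 kHz, 12.5 kHz, 17.5 kHz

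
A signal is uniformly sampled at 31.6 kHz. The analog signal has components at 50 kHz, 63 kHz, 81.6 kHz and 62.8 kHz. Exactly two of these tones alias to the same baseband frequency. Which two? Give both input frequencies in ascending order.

fs/2 = 15.8 kHz.
50 kHz mod fs = 18.4 kHz.
18.4 kHz > fs/2 = 15.8 kHz, folds to fs − 18.4 kHz = 13.2 kHz.
63 kHz mod fs = 31.4 kHz.
31.4 kHz > fs/2 = 15.8 kHz, folds to fs − 31.4 kHz = 0.2 kHz.
81.6 kHz mod fs = 18.4 kHz.
18.4 kHz > fs/2 = 15.8 kHz, folds to fs − 18.4 kHz = 13.2 kHz.
62.8 kHz mod fs = 31.2 kHz.
31.2 kHz > fs/2 = 15.8 kHz, folds to fs − 31.2 kHz = 0.4 kHz.
50 kHz and 81.6 kHz both map to 13.2 kHz.

50 kHz, 81.6 kHz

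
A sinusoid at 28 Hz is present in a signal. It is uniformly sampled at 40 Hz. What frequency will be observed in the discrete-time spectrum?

12 Hz

28 Hz > fs/2 = 20 Hz, folds to fs − 28 Hz = 12 Hz.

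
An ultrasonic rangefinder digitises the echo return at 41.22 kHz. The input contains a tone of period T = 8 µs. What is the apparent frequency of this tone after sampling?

1.34 kHz

T = 8 µs → f = 1/T = 125 kHz.
125 kHz mod fs = 1.34 kHz.
1.34 kHz ≤ fs/2 = 20.61 kHz, appears at 1.34 kHz.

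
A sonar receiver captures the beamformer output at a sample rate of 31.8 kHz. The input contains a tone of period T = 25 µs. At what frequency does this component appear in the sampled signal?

8.2 kHz

T = 25 µs → f = 1/T = 40 kHz.
40 kHz mod fs = 8.2 kHz.
8.2 kHz ≤ fs/2 = 15.9 kHz, appears at 8.2 kHz.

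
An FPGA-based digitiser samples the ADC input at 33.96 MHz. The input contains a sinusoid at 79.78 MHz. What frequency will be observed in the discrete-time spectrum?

79.78 MHz mod fs = 11.86 MHz.
11.86 MHz ≤ fs/2 = 16.98 MHz, appears at 11.86 MHz.

11.86 MHz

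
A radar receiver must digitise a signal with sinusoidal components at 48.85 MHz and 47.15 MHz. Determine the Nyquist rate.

Highest-frequency component: 48.85 MHz.
Nyquist rate = 2 × 48.85 MHz = 97.7 MHz.

97.7 MHz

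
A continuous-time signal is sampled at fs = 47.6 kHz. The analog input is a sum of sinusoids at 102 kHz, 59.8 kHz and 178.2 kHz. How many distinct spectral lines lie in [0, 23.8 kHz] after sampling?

fs/2 = 23.8 kHz.
102 kHz mod fs = 6.8 kHz.
6.8 kHz ≤ fs/2 = 23.8 kHz, appears at 6.8 kHz.
59.8 kHz mod fs = 12.2 kHz.
12.2 kHz ≤ fs/2 = 23.8 kHz, appears at 12.2 kHz.
178.2 kHz mod fs = 35.4 kHz.
35.4 kHz > fs/2 = 23.8 kHz, folds to fs − 35.4 kHz = 12.2 kHz.
Distinct values: {6.8 kHz, 12.2 kHz} → 2.

2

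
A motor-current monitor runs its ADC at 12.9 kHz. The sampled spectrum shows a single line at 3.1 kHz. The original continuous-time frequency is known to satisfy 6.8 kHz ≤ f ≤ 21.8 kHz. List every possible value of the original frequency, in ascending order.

9.8 kHz, 16 kHz

Frequencies that alias to 3.1 kHz are k·fs ± 3.1 kHz for integer k ≥ 0.
k=0: 3.1 kHz.
k=1: 9.8 kHz, 16 kHz.
k=2: 22.7 kHz, 28.9 kHz.
Within [6.8 kHz, 21.8 kHz]: 9.8 kHz, 16 kHz.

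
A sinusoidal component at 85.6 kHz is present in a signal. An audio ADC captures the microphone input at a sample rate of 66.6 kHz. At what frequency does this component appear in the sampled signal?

85.6 kHz mod fs = 19 kHz.
19 kHz ≤ fs/2 = 33.3 kHz, appears at 19 kHz.

19 kHz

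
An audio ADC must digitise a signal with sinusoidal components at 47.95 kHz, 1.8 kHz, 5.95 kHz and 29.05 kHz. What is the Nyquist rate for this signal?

95.9 kHz

Highest-frequency component: 47.95 kHz.
Nyquist rate = 2 × 47.95 kHz = 95.9 kHz.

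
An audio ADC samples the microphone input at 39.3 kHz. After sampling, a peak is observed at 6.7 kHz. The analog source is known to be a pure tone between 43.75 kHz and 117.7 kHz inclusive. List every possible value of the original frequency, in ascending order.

46 kHz, 71.9 kHz, 85.3 kHz, 111.2 kHz

Frequencies that alias to 6.7 kHz are k·fs ± 6.7 kHz for integer k ≥ 0.
k=0: 6.7 kHz.
k=1: 32.6 kHz, 46 kHz.
k=2: 71.9 kHz, 85.3 kHz.
k=3: 111.2 kHz, 124.6 kHz.
k=4: 150.5 kHz, 163.9 kHz.
Within [43.75 kHz, 117.7 kHz]: 46 kHz, 71.9 kHz, 85.3 kHz, 111.2 kHz.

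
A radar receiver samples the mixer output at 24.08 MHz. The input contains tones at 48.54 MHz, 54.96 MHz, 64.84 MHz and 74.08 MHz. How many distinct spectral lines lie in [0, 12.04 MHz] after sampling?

4

fs/2 = 12.04 MHz.
48.54 MHz mod fs = 0.38 MHz.
0.38 MHz ≤ fs/2 = 12.04 MHz, appears at 0.38 MHz.
54.96 MHz mod fs = 6.8 MHz.
6.8 MHz ≤ fs/2 = 12.04 MHz, appears at 6.8 MHz.
64.84 MHz mod fs = 16.68 MHz.
16.68 MHz > fs/2 = 12.04 MHz, folds to fs − 16.68 MHz = 7.4 MHz.
74.08 MHz mod fs = 1.84 MHz.
1.84 MHz ≤ fs/2 = 12.04 MHz, appears at 1.84 MHz.
Distinct values: {0.38 MHz, 1.84 MHz, 6.8 MHz, 7.4 MHz} → 4.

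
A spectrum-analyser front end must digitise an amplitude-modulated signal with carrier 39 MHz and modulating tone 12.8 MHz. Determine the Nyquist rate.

AM sidebands sit at fc ± fm = 26.2 MHz and 51.8 MHz.
Highest-frequency component: 51.8 MHz.
Nyquist rate = 2 × 51.8 MHz = 103.6 MHz.

103.6 MHz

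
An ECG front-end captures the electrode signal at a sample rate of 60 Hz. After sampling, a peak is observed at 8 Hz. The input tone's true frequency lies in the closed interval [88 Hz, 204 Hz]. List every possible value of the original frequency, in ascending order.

Frequencies that alias to 8 Hz are k·fs ± 8 Hz for integer k ≥ 0.
k=0: 8 Hz.
k=1: 52 Hz, 68 Hz.
k=2: 112 Hz, 128 Hz.
k=3: 172 Hz, 188 Hz.
k=4: 232 Hz, 248 Hz.
Within [88 Hz, 204 Hz]: 112 Hz, 128 Hz, 172 Hz, 188 Hz.

112 Hz, 128 Hz, 172 Hz, 188 Hz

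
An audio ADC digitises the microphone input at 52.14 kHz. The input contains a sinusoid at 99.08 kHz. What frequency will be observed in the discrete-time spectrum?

5.2 kHz

99.08 kHz mod fs = 46.94 kHz.
46.94 kHz > fs/2 = 26.07 kHz, folds to fs − 46.94 kHz = 5.2 kHz.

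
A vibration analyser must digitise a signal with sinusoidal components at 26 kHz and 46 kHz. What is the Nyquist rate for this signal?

92 kHz

Highest-frequency component: 46 kHz.
Nyquist rate = 2 × 46 kHz = 92 kHz.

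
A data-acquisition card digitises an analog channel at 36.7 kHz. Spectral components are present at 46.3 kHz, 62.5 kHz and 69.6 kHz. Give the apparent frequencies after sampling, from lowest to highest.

3.8 kHz, 9.6 kHz, 10.9 kHz

fs/2 = 18.35 kHz.
46.3 kHz mod fs = 9.6 kHz.
9.6 kHz ≤ fs/2 = 18.35 kHz, appears at 9.6 kHz.
62.5 kHz mod fs = 25.8 kHz.
25.8 kHz > fs/2 = 18.35 kHz, folds to fs − 25.8 kHz = 10.9 kHz.
69.6 kHz mod fs = 32.9 kHz.
32.9 kHz > fs/2 = 18.35 kHz, folds to fs − 32.9 kHz = 3.8 kHz.
Distinct values: {3.8 kHz, 9.6 kHz, 10.9 kHz}.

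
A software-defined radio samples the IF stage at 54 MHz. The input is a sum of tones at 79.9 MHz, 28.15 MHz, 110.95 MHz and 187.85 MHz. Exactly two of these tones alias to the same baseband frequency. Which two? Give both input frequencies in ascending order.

fs/2 = 27 MHz.
79.9 MHz mod fs = 25.9 MHz.
25.9 MHz ≤ fs/2 = 27 MHz, appears at 25.9 MHz.
28.15 MHz > fs/2 = 27 MHz, folds to fs − 28.15 MHz = 25.85 MHz.
110.95 MHz mod fs = 2.95 MHz.
2.95 MHz ≤ fs/2 = 27 MHz, appears at 2.95 MHz.
187.85 MHz mod fs = 25.85 MHz.
25.85 MHz ≤ fs/2 = 27 MHz, appears at 25.85 MHz.
28.15 MHz and 187.85 MHz both map to 25.85 MHz.

28.15 MHz, 187.85 MHz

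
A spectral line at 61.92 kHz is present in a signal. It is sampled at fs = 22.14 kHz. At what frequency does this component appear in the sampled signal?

4.5 kHz

61.92 kHz mod fs = 17.64 kHz.
17.64 kHz > fs/2 = 11.07 kHz, folds to fs − 17.64 kHz = 4.5 kHz.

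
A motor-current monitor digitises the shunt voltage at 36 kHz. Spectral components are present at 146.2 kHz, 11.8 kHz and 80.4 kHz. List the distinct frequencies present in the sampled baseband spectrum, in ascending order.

2.2 kHz, 8.4 kHz, 11.8 kHz

fs/2 = 18 kHz.
146.2 kHz mod fs = 2.2 kHz.
2.2 kHz ≤ fs/2 = 18 kHz, appears at 2.2 kHz.
11.8 kHz ≤ fs/2 = 18 kHz, passes unchanged.
80.4 kHz mod fs = 8.4 kHz.
8.4 kHz ≤ fs/2 = 18 kHz, appears at 8.4 kHz.
Distinct values: {2.2 kHz, 8.4 kHz, 11.8 kHz}.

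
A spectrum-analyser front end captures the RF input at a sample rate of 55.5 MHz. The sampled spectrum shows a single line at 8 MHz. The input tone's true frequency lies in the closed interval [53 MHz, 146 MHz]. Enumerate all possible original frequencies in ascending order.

63.5 MHz, 103 MHz, 119 MHz

Frequencies that alias to 8 MHz are k·fs ± 8 MHz for integer k ≥ 0.
k=0: 8 MHz.
k=1: 47.5 MHz, 63.5 MHz.
k=2: 103 MHz, 119 MHz.
k=3: 158.5 MHz, 174.5 MHz.
Within [53 MHz, 146 MHz]: 63.5 MHz, 103 MHz, 119 MHz.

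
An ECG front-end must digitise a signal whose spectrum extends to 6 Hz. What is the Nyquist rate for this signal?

12 Hz

Nyquist rate = 2 × 6 Hz = 12 Hz.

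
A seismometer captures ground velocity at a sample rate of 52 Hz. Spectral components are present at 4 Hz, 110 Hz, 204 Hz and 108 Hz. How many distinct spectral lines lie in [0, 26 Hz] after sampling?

2

fs/2 = 26 Hz.
4 Hz ≤ fs/2 = 26 Hz, passes unchanged.
110 Hz mod fs = 6 Hz.
6 Hz ≤ fs/2 = 26 Hz, appears at 6 Hz.
204 Hz mod fs = 48 Hz.
48 Hz > fs/2 = 26 Hz, folds to fs − 48 Hz = 4 Hz.
108 Hz mod fs = 4 Hz.
4 Hz ≤ fs/2 = 26 Hz, appears at 4 Hz.
Distinct values: {4 Hz, 6 Hz} → 2.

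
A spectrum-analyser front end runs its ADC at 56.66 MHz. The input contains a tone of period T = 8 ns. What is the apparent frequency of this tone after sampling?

11.68 MHz

T = 8 ns → f = 1/T = 125 MHz.
125 MHz mod fs = 11.68 MHz.
11.68 MHz ≤ fs/2 = 28.33 MHz, appears at 11.68 MHz.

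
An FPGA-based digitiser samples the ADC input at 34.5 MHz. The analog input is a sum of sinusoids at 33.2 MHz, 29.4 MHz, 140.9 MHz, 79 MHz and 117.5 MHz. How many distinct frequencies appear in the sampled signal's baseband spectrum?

fs/2 = 17.25 MHz.
33.2 MHz > fs/2 = 17.25 MHz, folds to fs − 33.2 MHz = 1.3 MHz.
29.4 MHz > fs/2 = 17.25 MHz, folds to fs − 29.4 MHz = 5.1 MHz.
140.9 MHz mod fs = 2.9 MHz.
2.9 MHz ≤ fs/2 = 17.25 MHz, appears at 2.9 MHz.
79 MHz mod fs = 10 MHz.
10 MHz ≤ fs/2 = 17.25 MHz, appears at 10 MHz.
117.5 MHz mod fs = 14 MHz.
14 MHz ≤ fs/2 = 17.25 MHz, appears at 14 MHz.
Distinct values: {1.3 MHz, 2.9 MHz, 5.1 MHz, 10 MHz, 14 MHz} → 5.

5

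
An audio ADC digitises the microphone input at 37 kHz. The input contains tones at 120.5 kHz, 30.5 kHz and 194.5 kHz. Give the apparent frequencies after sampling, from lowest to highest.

6.5 kHz, 9.5 kHz

fs/2 = 18.5 kHz.
120.5 kHz mod fs = 9.5 kHz.
9.5 kHz ≤ fs/2 = 18.5 kHz, appears at 9.5 kHz.
30.5 kHz > fs/2 = 18.5 kHz, folds to fs − 30.5 kHz = 6.5 kHz.
194.5 kHz mod fs = 9.5 kHz.
9.5 kHz ≤ fs/2 = 18.5 kHz, appears at 9.5 kHz.
Distinct values: {6.5 kHz, 9.5 kHz}.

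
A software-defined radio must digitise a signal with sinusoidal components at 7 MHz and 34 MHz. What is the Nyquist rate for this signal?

Highest-frequency component: 34 MHz.
Nyquist rate = 2 × 34 MHz = 68 MHz.

68 MHz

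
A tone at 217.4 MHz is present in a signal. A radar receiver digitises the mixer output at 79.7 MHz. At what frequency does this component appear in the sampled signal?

217.4 MHz mod fs = 58 MHz.
58 MHz > fs/2 = 39.85 MHz, folds to fs − 58 MHz = 21.7 MHz.

21.7 MHz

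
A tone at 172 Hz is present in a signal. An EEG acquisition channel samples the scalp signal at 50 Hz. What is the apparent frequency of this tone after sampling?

172 Hz mod fs = 22 Hz.
22 Hz ≤ fs/2 = 25 Hz, appears at 22 Hz.

22 Hz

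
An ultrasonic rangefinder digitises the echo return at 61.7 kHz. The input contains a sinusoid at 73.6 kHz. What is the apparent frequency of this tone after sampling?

11.9 kHz

73.6 kHz mod fs = 11.9 kHz.
11.9 kHz ≤ fs/2 = 30.85 kHz, appears at 11.9 kHz.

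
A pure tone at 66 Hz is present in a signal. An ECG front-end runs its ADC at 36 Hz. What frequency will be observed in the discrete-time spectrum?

6 Hz

66 Hz mod fs = 30 Hz.
30 Hz > fs/2 = 18 Hz, folds to fs − 30 Hz = 6 Hz.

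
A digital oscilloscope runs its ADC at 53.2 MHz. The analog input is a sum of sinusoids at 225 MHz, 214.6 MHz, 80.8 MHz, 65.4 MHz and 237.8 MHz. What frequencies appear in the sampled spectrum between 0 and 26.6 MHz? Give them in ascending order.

1.8 MHz, 12.2 MHz, 25 MHz, 25.6 MHz

fs/2 = 26.6 MHz.
225 MHz mod fs = 12.2 MHz.
12.2 MHz ≤ fs/2 = 26.6 MHz, appears at 12.2 MHz.
214.6 MHz mod fs = 1.8 MHz.
1.8 MHz ≤ fs/2 = 26.6 MHz, appears at 1.8 MHz.
80.8 MHz mod fs = 27.6 MHz.
27.6 MHz > fs/2 = 26.6 MHz, folds to fs − 27.6 MHz = 25.6 MHz.
65.4 MHz mod fs = 12.2 MHz.
12.2 MHz ≤ fs/2 = 26.6 MHz, appears at 12.2 MHz.
237.8 MHz mod fs = 25 MHz.
25 MHz ≤ fs/2 = 26.6 MHz, appears at 25 MHz.
Distinct values: {1.8 MHz, 12.2 MHz, 25 MHz, 25.6 MHz}.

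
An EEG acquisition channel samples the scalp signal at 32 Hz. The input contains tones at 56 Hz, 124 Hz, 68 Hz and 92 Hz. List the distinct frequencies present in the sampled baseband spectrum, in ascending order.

fs/2 = 16 Hz.
56 Hz mod fs = 24 Hz.
24 Hz > fs/2 = 16 Hz, folds to fs − 24 Hz = 8 Hz.
124 Hz mod fs = 28 Hz.
28 Hz > fs/2 = 16 Hz, folds to fs − 28 Hz = 4 Hz.
68 Hz mod fs = 4 Hz.
4 Hz ≤ fs/2 = 16 Hz, appears at 4 Hz.
92 Hz mod fs = 28 Hz.
28 Hz > fs/2 = 16 Hz, folds to fs − 28 Hz = 4 Hz.
Distinct values: {4 Hz, 8 Hz}.

4 Hz, 8 Hz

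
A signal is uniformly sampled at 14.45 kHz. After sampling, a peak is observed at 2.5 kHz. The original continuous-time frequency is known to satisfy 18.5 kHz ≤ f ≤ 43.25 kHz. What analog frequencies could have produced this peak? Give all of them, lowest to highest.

26.4 kHz, 31.4 kHz, 40.85 kHz

Frequencies that alias to 2.5 kHz are k·fs ± 2.5 kHz for integer k ≥ 0.
k=0: 2.5 kHz.
k=1: 11.95 kHz, 16.95 kHz.
k=2: 26.4 kHz, 31.4 kHz.
k=3: 40.85 kHz, 45.85 kHz.
k=4: 55.3 kHz, 60.3 kHz.
Within [18.5 kHz, 43.25 kHz]: 26.4 kHz, 31.4 kHz, 40.85 kHz.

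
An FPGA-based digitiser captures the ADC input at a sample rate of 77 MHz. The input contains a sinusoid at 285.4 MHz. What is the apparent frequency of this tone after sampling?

22.6 MHz

285.4 MHz mod fs = 54.4 MHz.
54.4 MHz > fs/2 = 38.5 MHz, folds to fs − 54.4 MHz = 22.6 MHz.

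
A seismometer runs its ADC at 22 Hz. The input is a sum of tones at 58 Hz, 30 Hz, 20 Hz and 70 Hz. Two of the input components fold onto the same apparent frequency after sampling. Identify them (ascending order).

fs/2 = 11 Hz.
58 Hz mod fs = 14 Hz.
14 Hz > fs/2 = 11 Hz, folds to fs − 14 Hz = 8 Hz.
30 Hz mod fs = 8 Hz.
8 Hz ≤ fs/2 = 11 Hz, appears at 8 Hz.
20 Hz > fs/2 = 11 Hz, folds to fs − 20 Hz = 2 Hz.
70 Hz mod fs = 4 Hz.
4 Hz ≤ fs/2 = 11 Hz, appears at 4 Hz.
30 Hz and 58 Hz both map to 8 Hz.

30 Hz, 58 Hz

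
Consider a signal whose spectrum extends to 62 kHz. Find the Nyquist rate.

Nyquist rate = 2 × 62 kHz = 124 kHz.

124 kHz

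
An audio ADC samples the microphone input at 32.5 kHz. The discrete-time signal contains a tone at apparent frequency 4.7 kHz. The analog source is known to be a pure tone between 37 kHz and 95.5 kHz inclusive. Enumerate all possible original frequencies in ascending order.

Frequencies that alias to 4.7 kHz are k·fs ± 4.7 kHz for integer k ≥ 0.
k=0: 4.7 kHz.
k=1: 27.8 kHz, 37.2 kHz.
k=2: 60.3 kHz, 69.7 kHz.
k=3: 92.8 kHz, 102.2 kHz.
k=4: 125.3 kHz, 134.7 kHz.
Within [37 kHz, 95.5 kHz]: 37.2 kHz, 60.3 kHz, 69.7 kHz, 92.8 kHz.

37.2 kHz, 60.3 kHz, 69.7 kHz, 92.8 kHz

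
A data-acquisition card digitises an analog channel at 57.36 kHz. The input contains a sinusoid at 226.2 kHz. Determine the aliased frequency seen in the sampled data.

226.2 kHz mod fs = 54.12 kHz.
54.12 kHz > fs/2 = 28.68 kHz, folds to fs − 54.12 kHz = 3.24 kHz.

3.24 kHz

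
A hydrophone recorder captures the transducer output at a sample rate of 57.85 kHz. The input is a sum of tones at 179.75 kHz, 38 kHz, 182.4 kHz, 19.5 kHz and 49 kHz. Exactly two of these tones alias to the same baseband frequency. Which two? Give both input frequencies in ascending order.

49 kHz, 182.4 kHz

fs/2 = 28.925 kHz.
179.75 kHz mod fs = 6.2 kHz.
6.2 kHz ≤ fs/2 = 28.925 kHz, appears at 6.2 kHz.
38 kHz > fs/2 = 28.925 kHz, folds to fs − 38 kHz = 19.85 kHz.
182.4 kHz mod fs = 8.85 kHz.
8.85 kHz ≤ fs/2 = 28.925 kHz, appears at 8.85 kHz.
19.5 kHz ≤ fs/2 = 28.925 kHz, passes unchanged.
49 kHz > fs/2 = 28.925 kHz, folds to fs − 49 kHz = 8.85 kHz.
49 kHz and 182.4 kHz both map to 8.85 kHz.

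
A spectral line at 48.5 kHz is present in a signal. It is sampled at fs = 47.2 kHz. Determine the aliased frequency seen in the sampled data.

1.3 kHz

48.5 kHz mod fs = 1.3 kHz.
1.3 kHz ≤ fs/2 = 23.6 kHz, appears at 1.3 kHz.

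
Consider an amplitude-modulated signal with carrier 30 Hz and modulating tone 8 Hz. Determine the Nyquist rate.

AM sidebands sit at fc ± fm = 22 Hz and 38 Hz.
Highest-frequency component: 38 Hz.
Nyquist rate = 2 × 38 Hz = 76 Hz.

76 Hz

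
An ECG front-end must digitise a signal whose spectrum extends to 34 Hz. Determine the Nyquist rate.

Nyquist rate = 2 × 34 Hz = 68 Hz.

68 Hz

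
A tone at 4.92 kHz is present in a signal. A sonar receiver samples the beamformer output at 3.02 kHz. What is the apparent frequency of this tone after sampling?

4.92 kHz mod fs = 1.9 kHz.
1.9 kHz > fs/2 = 1.51 kHz, folds to fs − 1.9 kHz = 1.12 kHz.

1.12 kHz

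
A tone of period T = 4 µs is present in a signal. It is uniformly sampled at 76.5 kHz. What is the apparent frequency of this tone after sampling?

20.5 kHz

T = 4 µs → f = 1/T = 250 kHz.
250 kHz mod fs = 20.5 kHz.
20.5 kHz ≤ fs/2 = 38.25 kHz, appears at 20.5 kHz.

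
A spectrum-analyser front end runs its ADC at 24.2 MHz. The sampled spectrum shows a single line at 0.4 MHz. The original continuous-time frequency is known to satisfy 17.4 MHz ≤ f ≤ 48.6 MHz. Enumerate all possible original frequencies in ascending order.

Frequencies that alias to 0.4 MHz are k·fs ± 0.4 MHz for integer k ≥ 0.
k=0: 0.4 MHz.
k=1: 23.8 MHz, 24.6 MHz.
k=2: 48 MHz, 48.8 MHz.
k=3: 72.2 MHz, 73 MHz.
Within [17.4 MHz, 48.6 MHz]: 23.8 MHz, 24.6 MHz, 48 MHz.

23.8 MHz, 24.6 MHz, 48 MHz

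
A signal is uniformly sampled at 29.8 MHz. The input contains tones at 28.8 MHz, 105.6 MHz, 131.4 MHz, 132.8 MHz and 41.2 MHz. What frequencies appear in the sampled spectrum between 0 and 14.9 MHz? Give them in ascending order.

fs/2 = 14.9 MHz.
28.8 MHz > fs/2 = 14.9 MHz, folds to fs − 28.8 MHz = 1 MHz.
105.6 MHz mod fs = 16.2 MHz.
16.2 MHz > fs/2 = 14.9 MHz, folds to fs − 16.2 MHz = 13.6 MHz.
131.4 MHz mod fs = 12.2 MHz.
12.2 MHz ≤ fs/2 = 14.9 MHz, appears at 12.2 MHz.
132.8 MHz mod fs = 13.6 MHz.
13.6 MHz ≤ fs/2 = 14.9 MHz, appears at 13.6 MHz.
41.2 MHz mod fs = 11.4 MHz.
11.4 MHz ≤ fs/2 = 14.9 MHz, appears at 11.4 MHz.
Distinct values: {1 MHz, 11.4 MHz, 12.2 MHz, 13.6 MHz}.

1 MHz, 11.4 MHz, 12.2 MHz, 13.6 MHz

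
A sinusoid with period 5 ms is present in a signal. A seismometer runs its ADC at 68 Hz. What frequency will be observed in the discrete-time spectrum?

T = 5 ms → f = 1/T = 200 Hz.
200 Hz mod fs = 64 Hz.
64 Hz > fs/2 = 34 Hz, folds to fs − 64 Hz = 4 Hz.

4 Hz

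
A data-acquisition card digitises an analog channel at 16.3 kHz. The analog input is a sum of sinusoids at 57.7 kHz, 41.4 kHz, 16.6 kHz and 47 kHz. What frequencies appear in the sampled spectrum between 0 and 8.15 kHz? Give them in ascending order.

fs/2 = 8.15 kHz.
57.7 kHz mod fs = 8.8 kHz.
8.8 kHz > fs/2 = 8.15 kHz, folds to fs − 8.8 kHz = 7.5 kHz.
41.4 kHz mod fs = 8.8 kHz.
8.8 kHz > fs/2 = 8.15 kHz, folds to fs − 8.8 kHz = 7.5 kHz.
16.6 kHz mod fs = 0.3 kHz.
0.3 kHz ≤ fs/2 = 8.15 kHz, appears at 0.3 kHz.
47 kHz mod fs = 14.4 kHz.
14.4 kHz > fs/2 = 8.15 kHz, folds to fs − 14.4 kHz = 1.9 kHz.
Distinct values: {0.3 kHz, 1.9 kHz, 7.5 kHz}.

0.3 kHz, 1.9 kHz, 7.5 kHz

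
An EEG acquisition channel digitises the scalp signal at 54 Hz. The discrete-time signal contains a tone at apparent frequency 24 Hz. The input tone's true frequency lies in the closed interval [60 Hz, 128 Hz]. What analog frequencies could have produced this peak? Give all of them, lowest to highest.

Frequencies that alias to 24 Hz are k·fs ± 24 Hz for integer k ≥ 0.
k=0: 24 Hz.
k=1: 30 Hz, 78 Hz.
k=2: 84 Hz, 132 Hz.
k=3: 138 Hz, 186 Hz.
Within [60 Hz, 128 Hz]: 78 Hz, 84 Hz.

78 Hz, 84 Hz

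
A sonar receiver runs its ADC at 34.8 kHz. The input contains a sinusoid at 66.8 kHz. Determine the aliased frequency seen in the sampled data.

2.8 kHz

66.8 kHz mod fs = 32 kHz.
32 kHz > fs/2 = 17.4 kHz, folds to fs − 32 kHz = 2.8 kHz.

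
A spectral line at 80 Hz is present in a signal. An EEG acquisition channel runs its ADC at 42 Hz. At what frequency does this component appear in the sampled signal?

4 Hz

80 Hz mod fs = 38 Hz.
38 Hz > fs/2 = 21 Hz, folds to fs − 38 Hz = 4 Hz.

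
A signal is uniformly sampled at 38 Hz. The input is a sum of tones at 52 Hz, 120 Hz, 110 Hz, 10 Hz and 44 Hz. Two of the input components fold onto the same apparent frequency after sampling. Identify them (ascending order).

44 Hz, 120 Hz

fs/2 = 19 Hz.
52 Hz mod fs = 14 Hz.
14 Hz ≤ fs/2 = 19 Hz, appears at 14 Hz.
120 Hz mod fs = 6 Hz.
6 Hz ≤ fs/2 = 19 Hz, appears at 6 Hz.
110 Hz mod fs = 34 Hz.
34 Hz > fs/2 = 19 Hz, folds to fs − 34 Hz = 4 Hz.
10 Hz ≤ fs/2 = 19 Hz, passes unchanged.
44 Hz mod fs = 6 Hz.
6 Hz ≤ fs/2 = 19 Hz, appears at 6 Hz.
44 Hz and 120 Hz both map to 6 Hz.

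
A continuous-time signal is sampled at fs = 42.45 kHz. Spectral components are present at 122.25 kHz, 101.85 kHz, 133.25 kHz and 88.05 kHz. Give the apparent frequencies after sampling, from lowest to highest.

3.15 kHz, 5.1 kHz, 5.9 kHz, 16.95 kHz

fs/2 = 21.225 kHz.
122.25 kHz mod fs = 37.35 kHz.
37.35 kHz > fs/2 = 21.225 kHz, folds to fs − 37.35 kHz = 5.1 kHz.
101.85 kHz mod fs = 16.95 kHz.
16.95 kHz ≤ fs/2 = 21.225 kHz, appears at 16.95 kHz.
133.25 kHz mod fs = 5.9 kHz.
5.9 kHz ≤ fs/2 = 21.225 kHz, appears at 5.9 kHz.
88.05 kHz mod fs = 3.15 kHz.
3.15 kHz ≤ fs/2 = 21.225 kHz, appears at 3.15 kHz.
Distinct values: {3.15 kHz, 5.1 kHz, 5.9 kHz, 16.95 kHz}.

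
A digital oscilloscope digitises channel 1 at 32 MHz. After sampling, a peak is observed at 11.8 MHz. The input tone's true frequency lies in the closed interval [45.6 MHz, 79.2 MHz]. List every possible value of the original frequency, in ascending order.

Frequencies that alias to 11.8 MHz are k·fs ± 11.8 MHz for integer k ≥ 0.
k=0: 11.8 MHz.
k=1: 20.2 MHz, 43.8 MHz.
k=2: 52.2 MHz, 75.8 MHz.
k=3: 84.2 MHz, 107.8 MHz.
Within [45.6 MHz, 79.2 MHz]: 52.2 MHz, 75.8 MHz.

52.2 MHz, 75.8 MHz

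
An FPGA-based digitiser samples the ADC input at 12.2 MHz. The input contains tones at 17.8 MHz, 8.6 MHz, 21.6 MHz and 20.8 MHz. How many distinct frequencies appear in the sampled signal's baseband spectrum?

fs/2 = 6.1 MHz.
17.8 MHz mod fs = 5.6 MHz.
5.6 MHz ≤ fs/2 = 6.1 MHz, appears at 5.6 MHz.
8.6 MHz > fs/2 = 6.1 MHz, folds to fs − 8.6 MHz = 3.6 MHz.
21.6 MHz mod fs = 9.4 MHz.
9.4 MHz > fs/2 = 6.1 MHz, folds to fs − 9.4 MHz = 2.8 MHz.
20.8 MHz mod fs = 8.6 MHz.
8.6 MHz > fs/2 = 6.1 MHz, folds to fs − 8.6 MHz = 3.6 MHz.
Distinct values: {2.8 MHz, 3.6 MHz, 5.6 MHz} → 3.

3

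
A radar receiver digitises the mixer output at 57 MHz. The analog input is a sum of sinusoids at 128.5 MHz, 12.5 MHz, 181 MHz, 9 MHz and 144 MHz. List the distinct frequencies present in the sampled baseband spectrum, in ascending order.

9 MHz, 10 MHz, 12.5 MHz, 14.5 MHz, 27 MHz

fs/2 = 28.5 MHz.
128.5 MHz mod fs = 14.5 MHz.
14.5 MHz ≤ fs/2 = 28.5 MHz, appears at 14.5 MHz.
12.5 MHz ≤ fs/2 = 28.5 MHz, passes unchanged.
181 MHz mod fs = 10 MHz.
10 MHz ≤ fs/2 = 28.5 MHz, appears at 10 MHz.
9 MHz ≤ fs/2 = 28.5 MHz, passes unchanged.
144 MHz mod fs = 30 MHz.
30 MHz > fs/2 = 28.5 MHz, folds to fs − 30 MHz = 27 MHz.
Distinct values: {9 MHz, 10 MHz, 12.5 MHz, 14.5 MHz, 27 MHz}.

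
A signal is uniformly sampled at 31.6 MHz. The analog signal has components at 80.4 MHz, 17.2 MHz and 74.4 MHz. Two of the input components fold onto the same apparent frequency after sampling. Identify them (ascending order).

17.2 MHz, 80.4 MHz

fs/2 = 15.8 MHz.
80.4 MHz mod fs = 17.2 MHz.
17.2 MHz > fs/2 = 15.8 MHz, folds to fs − 17.2 MHz = 14.4 MHz.
17.2 MHz > fs/2 = 15.8 MHz, folds to fs − 17.2 MHz = 14.4 MHz.
74.4 MHz mod fs = 11.2 MHz.
11.2 MHz ≤ fs/2 = 15.8 MHz, appears at 11.2 MHz.
17.2 MHz and 80.4 MHz both map to 14.4 MHz.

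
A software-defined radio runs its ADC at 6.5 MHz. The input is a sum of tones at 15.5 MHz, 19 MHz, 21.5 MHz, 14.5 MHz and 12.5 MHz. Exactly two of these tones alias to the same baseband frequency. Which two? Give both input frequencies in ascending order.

12.5 MHz, 19 MHz

fs/2 = 3.25 MHz.
15.5 MHz mod fs = 2.5 MHz.
2.5 MHz ≤ fs/2 = 3.25 MHz, appears at 2.5 MHz.
19 MHz mod fs = 6 MHz.
6 MHz > fs/2 = 3.25 MHz, folds to fs − 6 MHz = 0.5 MHz.
21.5 MHz mod fs = 2 MHz.
2 MHz ≤ fs/2 = 3.25 MHz, appears at 2 MHz.
14.5 MHz mod fs = 1.5 MHz.
1.5 MHz ≤ fs/2 = 3.25 MHz, appears at 1.5 MHz.
12.5 MHz mod fs = 6 MHz.
6 MHz > fs/2 = 3.25 MHz, folds to fs − 6 MHz = 0.5 MHz.
12.5 MHz and 19 MHz both map to 0.5 MHz.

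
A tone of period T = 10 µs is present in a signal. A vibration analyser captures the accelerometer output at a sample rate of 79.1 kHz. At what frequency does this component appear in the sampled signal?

T = 10 µs → f = 1/T = 100 kHz.
100 kHz mod fs = 20.9 kHz.
20.9 kHz ≤ fs/2 = 39.55 kHz, appears at 20.9 kHz.

20.9 kHz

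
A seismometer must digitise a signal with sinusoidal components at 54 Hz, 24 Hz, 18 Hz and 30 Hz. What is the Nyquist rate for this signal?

108 Hz

Highest-frequency component: 54 Hz.
Nyquist rate = 2 × 54 Hz = 108 Hz.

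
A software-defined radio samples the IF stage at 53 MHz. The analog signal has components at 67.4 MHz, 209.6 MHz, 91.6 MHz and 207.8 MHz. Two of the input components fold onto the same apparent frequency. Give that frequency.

fs/2 = 26.5 MHz.
67.4 MHz mod fs = 14.4 MHz.
14.4 MHz ≤ fs/2 = 26.5 MHz, appears at 14.4 MHz.
209.6 MHz mod fs = 50.6 MHz.
50.6 MHz > fs/2 = 26.5 MHz, folds to fs − 50.6 MHz = 2.4 MHz.
91.6 MHz mod fs = 38.6 MHz.
38.6 MHz > fs/2 = 26.5 MHz, folds to fs − 38.6 MHz = 14.4 MHz.
207.8 MHz mod fs = 48.8 MHz.
48.8 MHz > fs/2 = 26.5 MHz, folds to fs − 48.8 MHz = 4.2 MHz.
67.4 MHz and 91.6 MHz both map to 14.4 MHz.

14.4 MHz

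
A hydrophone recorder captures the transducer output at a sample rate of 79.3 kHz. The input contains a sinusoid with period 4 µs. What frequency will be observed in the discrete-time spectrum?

12.1 kHz

T = 4 µs → f = 1/T = 250 kHz.
250 kHz mod fs = 12.1 kHz.
12.1 kHz ≤ fs/2 = 39.65 kHz, appears at 12.1 kHz.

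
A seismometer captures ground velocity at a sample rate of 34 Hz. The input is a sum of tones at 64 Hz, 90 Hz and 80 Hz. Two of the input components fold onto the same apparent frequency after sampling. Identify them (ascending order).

fs/2 = 17 Hz.
64 Hz mod fs = 30 Hz.
30 Hz > fs/2 = 17 Hz, folds to fs − 30 Hz = 4 Hz.
90 Hz mod fs = 22 Hz.
22 Hz > fs/2 = 17 Hz, folds to fs − 22 Hz = 12 Hz.
80 Hz mod fs = 12 Hz.
12 Hz ≤ fs/2 = 17 Hz, appears at 12 Hz.
80 Hz and 90 Hz both map to 12 Hz.

80 Hz, 90 Hz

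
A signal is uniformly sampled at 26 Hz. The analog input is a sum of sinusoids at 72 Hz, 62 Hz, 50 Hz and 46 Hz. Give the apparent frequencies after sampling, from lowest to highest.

2 Hz, 6 Hz, 10 Hz

fs/2 = 13 Hz.
72 Hz mod fs = 20 Hz.
20 Hz > fs/2 = 13 Hz, folds to fs − 20 Hz = 6 Hz.
62 Hz mod fs = 10 Hz.
10 Hz ≤ fs/2 = 13 Hz, appears at 10 Hz.
50 Hz mod fs = 24 Hz.
24 Hz > fs/2 = 13 Hz, folds to fs − 24 Hz = 2 Hz.
46 Hz mod fs = 20 Hz.
20 Hz > fs/2 = 13 Hz, folds to fs − 20 Hz = 6 Hz.
Distinct values: {2 Hz, 6 Hz, 10 Hz}.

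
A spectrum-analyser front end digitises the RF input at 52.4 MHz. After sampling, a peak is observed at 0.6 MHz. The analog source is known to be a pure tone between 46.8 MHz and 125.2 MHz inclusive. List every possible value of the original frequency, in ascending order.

Frequencies that alias to 0.6 MHz are k·fs ± 0.6 MHz for integer k ≥ 0.
k=0: 0.6 MHz.
k=1: 51.8 MHz, 53 MHz.
k=2: 104.2 MHz, 105.4 MHz.
k=3: 156.6 MHz, 157.8 MHz.
Within [46.8 MHz, 125.2 MHz]: 51.8 MHz, 53 MHz, 104.2 MHz, 105.4 MHz.

51.8 MHz, 53 MHz, 104.2 MHz, 105.4 MHz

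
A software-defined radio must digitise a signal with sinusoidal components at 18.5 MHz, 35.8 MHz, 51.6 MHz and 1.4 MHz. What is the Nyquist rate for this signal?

Highest-frequency component: 51.6 MHz.
Nyquist rate = 2 × 51.6 MHz = 103.2 MHz.

103.2 MHz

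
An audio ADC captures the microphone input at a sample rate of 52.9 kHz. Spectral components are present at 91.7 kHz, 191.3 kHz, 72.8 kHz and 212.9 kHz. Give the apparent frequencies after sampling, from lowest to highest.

fs/2 = 26.45 kHz.
91.7 kHz mod fs = 38.8 kHz.
38.8 kHz > fs/2 = 26.45 kHz, folds to fs − 38.8 kHz = 14.1 kHz.
191.3 kHz mod fs = 32.6 kHz.
32.6 kHz > fs/2 = 26.45 kHz, folds to fs − 32.6 kHz = 20.3 kHz.
72.8 kHz mod fs = 19.9 kHz.
19.9 kHz ≤ fs/2 = 26.45 kHz, appears at 19.9 kHz.
212.9 kHz mod fs = 1.3 kHz.
1.3 kHz ≤ fs/2 = 26.45 kHz, appears at 1.3 kHz.
Distinct values: {1.3 kHz, 14.1 kHz, 19.9 kHz, 20.3 kHz}.

1.3 kHz, 14.1 kHz, 19.9 kHz, 20.3 kHz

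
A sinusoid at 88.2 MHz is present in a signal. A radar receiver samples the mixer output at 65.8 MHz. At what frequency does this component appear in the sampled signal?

88.2 MHz mod fs = 22.4 MHz.
22.4 MHz ≤ fs/2 = 32.9 MHz, appears at 22.4 MHz.

22.4 MHz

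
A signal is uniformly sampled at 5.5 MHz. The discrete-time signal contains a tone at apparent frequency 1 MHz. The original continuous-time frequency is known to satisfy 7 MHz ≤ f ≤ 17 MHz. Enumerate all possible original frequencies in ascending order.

Frequencies that alias to 1 MHz are k·fs ± 1 MHz for integer k ≥ 0.
k=0: 1 MHz.
k=1: 4.5 MHz, 6.5 MHz.
k=2: 10 MHz, 12 MHz.
k=3: 15.5 MHz, 17.5 MHz.
k=4: 21 MHz, 23 MHz.
Within [7 MHz, 17 MHz]: 10 MHz, 12 MHz, 15.5 MHz.

10 MHz, 12 MHz, 15.5 MHz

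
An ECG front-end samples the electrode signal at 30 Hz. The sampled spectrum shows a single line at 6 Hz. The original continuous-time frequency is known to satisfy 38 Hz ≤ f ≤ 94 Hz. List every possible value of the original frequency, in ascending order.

54 Hz, 66 Hz, 84 Hz

Frequencies that alias to 6 Hz are k·fs ± 6 Hz for integer k ≥ 0.
k=0: 6 Hz.
k=1: 24 Hz, 36 Hz.
k=2: 54 Hz, 66 Hz.
k=3: 84 Hz, 96 Hz.
k=4: 114 Hz, 126 Hz.
Within [38 Hz, 94 Hz]: 54 Hz, 66 Hz, 84 Hz.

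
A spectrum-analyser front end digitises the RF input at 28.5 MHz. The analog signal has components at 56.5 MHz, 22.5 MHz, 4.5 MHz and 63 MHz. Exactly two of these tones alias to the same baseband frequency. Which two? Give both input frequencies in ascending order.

fs/2 = 14.25 MHz.
56.5 MHz mod fs = 28 MHz.
28 MHz > fs/2 = 14.25 MHz, folds to fs − 28 MHz = 0.5 MHz.
22.5 MHz > fs/2 = 14.25 MHz, folds to fs − 22.5 MHz = 6 MHz.
4.5 MHz ≤ fs/2 = 14.25 MHz, passes unchanged.
63 MHz mod fs = 6 MHz.
6 MHz ≤ fs/2 = 14.25 MHz, appears at 6 MHz.
22.5 MHz and 63 MHz both map to 6 MHz.

22.5 MHz, 63 MHz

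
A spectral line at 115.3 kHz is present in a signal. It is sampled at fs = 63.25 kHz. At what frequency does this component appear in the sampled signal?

115.3 kHz mod fs = 52.05 kHz.
52.05 kHz > fs/2 = 31.625 kHz, folds to fs − 52.05 kHz = 11.2 kHz.

11.2 kHz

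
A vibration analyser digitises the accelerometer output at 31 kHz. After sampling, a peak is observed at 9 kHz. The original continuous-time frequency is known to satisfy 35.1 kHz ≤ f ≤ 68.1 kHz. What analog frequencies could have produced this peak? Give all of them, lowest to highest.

Frequencies that alias to 9 kHz are k·fs ± 9 kHz for integer k ≥ 0.
k=0: 9 kHz.
k=1: 22 kHz, 40 kHz.
k=2: 53 kHz, 71 kHz.
k=3: 84 kHz, 102 kHz.
Within [35.1 kHz, 68.1 kHz]: 40 kHz, 53 kHz.

40 kHz, 53 kHz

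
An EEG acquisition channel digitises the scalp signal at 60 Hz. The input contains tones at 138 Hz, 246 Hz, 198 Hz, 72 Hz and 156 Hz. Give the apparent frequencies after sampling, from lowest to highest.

fs/2 = 30 Hz.
138 Hz mod fs = 18 Hz.
18 Hz ≤ fs/2 = 30 Hz, appears at 18 Hz.
246 Hz mod fs = 6 Hz.
6 Hz ≤ fs/2 = 30 Hz, appears at 6 Hz.
198 Hz mod fs = 18 Hz.
18 Hz ≤ fs/2 = 30 Hz, appears at 18 Hz.
72 Hz mod fs = 12 Hz.
12 Hz ≤ fs/2 = 30 Hz, appears at 12 Hz.
156 Hz mod fs = 36 Hz.
36 Hz > fs/2 = 30 Hz, folds to fs − 36 Hz = 24 Hz.
Distinct values: {6 Hz, 12 Hz, 18 Hz, 24 Hz}.

6 Hz, 12 Hz, 18 Hz, 24 Hz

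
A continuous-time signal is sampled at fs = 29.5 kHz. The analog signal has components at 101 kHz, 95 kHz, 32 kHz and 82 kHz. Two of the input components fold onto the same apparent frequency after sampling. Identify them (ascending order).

fs/2 = 14.75 kHz.
101 kHz mod fs = 12.5 kHz.
12.5 kHz ≤ fs/2 = 14.75 kHz, appears at 12.5 kHz.
95 kHz mod fs = 6.5 kHz.
6.5 kHz ≤ fs/2 = 14.75 kHz, appears at 6.5 kHz.
32 kHz mod fs = 2.5 kHz.
2.5 kHz ≤ fs/2 = 14.75 kHz, appears at 2.5 kHz.
82 kHz mod fs = 23 kHz.
23 kHz > fs/2 = 14.75 kHz, folds to fs − 23 kHz = 6.5 kHz.
82 kHz and 95 kHz both map to 6.5 kHz.

82 kHz, 95 kHz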